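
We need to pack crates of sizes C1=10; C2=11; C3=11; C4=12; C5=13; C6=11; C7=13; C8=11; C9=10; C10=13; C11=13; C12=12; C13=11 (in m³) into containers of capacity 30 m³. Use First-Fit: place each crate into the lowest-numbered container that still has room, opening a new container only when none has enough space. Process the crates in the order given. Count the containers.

C1 (10 m³) → container 1 (remaining 20 m³)
C2 (11 m³) → container 1 (remaining 9 m³)
C3 (11 m³) → container 2 (remaining 19 m³)
C4 (12 m³) → container 2 (remaining 7 m³)
C5 (13 m³) → container 3 (remaining 17 m³)
C6 (11 m³) → container 3 (remaining 6 m³)
C7 (13 m³) → container 4 (remaining 17 m³)
C8 (11 m³) → container 4 (remaining 6 m³)
C9 (10 m³) → container 5 (remaining 20 m³)
C10 (13 m³) → container 5 (remaining 7 m³)
C11 (13 m³) → container 6 (remaining 17 m³)
C12 (12 m³) → container 6 (remaining 5 m³)
C13 (11 m³) → container 7 (remaining 19 m³)

7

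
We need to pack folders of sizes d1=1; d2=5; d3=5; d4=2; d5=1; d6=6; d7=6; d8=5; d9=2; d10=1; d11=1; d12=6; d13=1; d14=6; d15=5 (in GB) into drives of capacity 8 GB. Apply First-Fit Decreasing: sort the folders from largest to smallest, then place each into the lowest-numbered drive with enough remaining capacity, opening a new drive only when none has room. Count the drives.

Sorted descending: 6, 6, 6, 6, 5, 5, 5, 5, 2, 2, 1, 1, 1, 1, 1.
Put 6 GB in drive 1; 2 GB remain.
Put 6 GB in drive 2; 2 GB remain.
Put 6 GB in drive 3; 2 GB remain.
Put 6 GB in drive 4; 2 GB remain.
Put 5 GB in drive 5; 3 GB remain.
Put 5 GB in drive 6; 3 GB remain.
Put 5 GB in drive 7; 3 GB remain.
Put 5 GB in drive 8; 3 GB remain.
Put 2 GB in drive 1; 0 GB remain.
Put 2 GB in drive 2; 0 GB remain.
Put 1 GB in drive 3; 1 GB remain.
Put 1 GB in drive 3; 0 GB remain.
Put 1 GB in drive 4; 1 GB remain.
Put 1 GB in drive 4; 0 GB remain.
Put 1 GB in drive 5; 2 GB remain.
Final drives: [6,2] [6,2] [6,1,1] [6,1,1] [5,1] [5] [5] [5].

8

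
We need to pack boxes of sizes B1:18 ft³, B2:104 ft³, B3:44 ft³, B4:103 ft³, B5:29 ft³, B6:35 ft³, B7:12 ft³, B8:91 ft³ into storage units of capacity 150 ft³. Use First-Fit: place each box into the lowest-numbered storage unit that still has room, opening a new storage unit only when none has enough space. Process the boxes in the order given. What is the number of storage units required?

4 storage units

B1 (18 ft³) → storage unit 1 (remaining 132 ft³)
B2 (104 ft³) → storage unit 1 (remaining 28 ft³)
B3 (44 ft³) → storage unit 2 (remaining 106 ft³)
B4 (103 ft³) → storage unit 2 (remaining 3 ft³)
B5 (29 ft³) → storage unit 3 (remaining 121 ft³)
B6 (35 ft³) → storage unit 3 (remaining 86 ft³)
B7 (12 ft³) → storage unit 1 (remaining 16 ft³)
B8 (91 ft³) → storage unit 4 (remaining 59 ft³)
Final storage units: [18,104,12] [44,103] [29,35] [91].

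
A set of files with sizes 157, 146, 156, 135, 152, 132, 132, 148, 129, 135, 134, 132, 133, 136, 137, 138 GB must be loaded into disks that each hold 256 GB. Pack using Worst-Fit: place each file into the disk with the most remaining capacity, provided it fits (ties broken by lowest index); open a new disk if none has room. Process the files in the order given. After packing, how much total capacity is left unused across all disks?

1864

157 GB → disk 1 (remaining 99 GB)
146 GB → disk 2 (remaining 110 GB)
156 GB → disk 3 (remaining 100 GB)
135 GB → disk 4 (remaining 121 GB)
152 GB → disk 5 (remaining 104 GB)
132 GB → disk 6 (remaining 124 GB)
132 GB → disk 7 (remaining 124 GB)
148 GB → disk 8 (remaining 108 GB)
129 GB → disk 9 (remaining 127 GB)
135 GB → disk 10 (remaining 121 GB)
134 GB → disk 11 (remaining 122 GB)
132 GB → disk 12 (remaining 124 GB)
133 GB → disk 13 (remaining 123 GB)
136 GB → disk 14 (remaining 120 GB)
137 GB → disk 15 (remaining 119 GB)
138 GB → disk 16 (remaining 118 GB)
16 disks × 256 GB = 4096 GB; used 2232 GB; unused 1864 GB.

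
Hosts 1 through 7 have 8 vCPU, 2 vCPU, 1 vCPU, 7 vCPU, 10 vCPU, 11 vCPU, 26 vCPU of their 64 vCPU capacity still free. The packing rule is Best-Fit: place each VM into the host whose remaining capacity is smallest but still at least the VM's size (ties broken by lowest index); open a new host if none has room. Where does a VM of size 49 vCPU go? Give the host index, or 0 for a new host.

0

No host has ≥ 49 vCPU free, so a new host is opened.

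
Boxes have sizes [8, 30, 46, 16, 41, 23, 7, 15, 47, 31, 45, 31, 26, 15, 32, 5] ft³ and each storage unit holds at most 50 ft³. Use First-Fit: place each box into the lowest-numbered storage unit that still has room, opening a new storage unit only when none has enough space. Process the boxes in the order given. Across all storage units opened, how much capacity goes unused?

82

storage unit 1: place 8 ft³, 42 ft³ left
storage unit 1: place 30 ft³, 12 ft³ left
storage unit 2: place 46 ft³, 4 ft³ left
storage unit 3: place 16 ft³, 34 ft³ left
storage unit 4: place 41 ft³, 9 ft³ left
storage unit 3: place 23 ft³, 11 ft³ left
storage unit 1: place 7 ft³, 5 ft³ left
storage unit 5: place 15 ft³, 35 ft³ left
storage unit 6: place 47 ft³, 3 ft³ left
storage unit 5: place 31 ft³, 4 ft³ left
storage unit 7: place 45 ft³, 5 ft³ left
storage unit 8: place 31 ft³, 19 ft³ left
storage unit 9: place 26 ft³, 24 ft³ left
storage unit 8: place 15 ft³, 4 ft³ left
storage unit 10: place 32 ft³, 18 ft³ left
storage unit 1: place 5 ft³, 0 ft³ left
10 storage units × 50 ft³ = 500 ft³; used 418 ft³; unused 82 ft³.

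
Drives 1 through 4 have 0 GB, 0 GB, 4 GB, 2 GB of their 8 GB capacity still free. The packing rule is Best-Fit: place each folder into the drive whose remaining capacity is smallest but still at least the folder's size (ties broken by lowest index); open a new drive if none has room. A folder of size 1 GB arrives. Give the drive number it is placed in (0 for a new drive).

4

Drives with room: drive 3 (4 GB), drive 4 (2 GB).
Tightest fit is drive 4 with 2 GB free.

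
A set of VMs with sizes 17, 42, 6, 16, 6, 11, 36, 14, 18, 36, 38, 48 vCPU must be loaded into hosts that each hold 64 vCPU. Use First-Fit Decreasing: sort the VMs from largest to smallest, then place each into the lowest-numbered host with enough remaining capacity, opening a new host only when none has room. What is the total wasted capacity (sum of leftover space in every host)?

Sorted descending: 48, 42, 38, 36, 36, 18, 17, 16, 14, 11, 6, 6.
48 vCPU → host 1 (remaining 16 vCPU)
42 vCPU → host 2 (remaining 22 vCPU)
38 vCPU → host 3 (remaining 26 vCPU)
36 vCPU → host 4 (remaining 28 vCPU)
36 vCPU → host 5 (remaining 28 vCPU)
18 vCPU → host 2 (remaining 4 vCPU)
17 vCPU → host 3 (remaining 9 vCPU)
16 vCPU → host 1 (remaining 0 vCPU)
14 vCPU → host 4 (remaining 14 vCPU)
11 vCPU → host 4 (remaining 3 vCPU)
6 vCPU → host 3 (remaining 3 vCPU)
6 vCPU → host 5 (remaining 22 vCPU)
5 hosts × 64 vCPU = 320 vCPU; used 288 vCPU; unused 32 vCPU.

32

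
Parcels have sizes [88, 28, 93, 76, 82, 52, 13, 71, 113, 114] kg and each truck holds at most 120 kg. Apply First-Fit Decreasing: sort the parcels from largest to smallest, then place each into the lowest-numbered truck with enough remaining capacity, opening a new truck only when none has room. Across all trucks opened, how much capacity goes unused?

230

Sorted descending: 114, 113, 93, 88, 82, 76, 71, 52, 28, 13.
truck 1: place 114 kg, 6 kg left
truck 2: place 113 kg, 7 kg left
truck 3: place 93 kg, 27 kg left
truck 4: place 88 kg, 32 kg left
truck 5: place 82 kg, 38 kg left
truck 6: place 76 kg, 44 kg left
truck 7: place 71 kg, 49 kg left
truck 8: place 52 kg, 68 kg left
truck 4: place 28 kg, 4 kg left
truck 3: place 13 kg, 14 kg left
8 trucks × 120 kg = 960 kg; used 730 kg; unused 230 kg.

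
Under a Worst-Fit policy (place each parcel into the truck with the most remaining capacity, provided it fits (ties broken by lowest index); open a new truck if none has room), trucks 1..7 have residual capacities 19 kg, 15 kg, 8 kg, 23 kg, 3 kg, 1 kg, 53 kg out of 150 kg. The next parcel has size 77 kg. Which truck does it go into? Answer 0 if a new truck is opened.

0

No truck has ≥ 77 kg free, so a new truck is opened.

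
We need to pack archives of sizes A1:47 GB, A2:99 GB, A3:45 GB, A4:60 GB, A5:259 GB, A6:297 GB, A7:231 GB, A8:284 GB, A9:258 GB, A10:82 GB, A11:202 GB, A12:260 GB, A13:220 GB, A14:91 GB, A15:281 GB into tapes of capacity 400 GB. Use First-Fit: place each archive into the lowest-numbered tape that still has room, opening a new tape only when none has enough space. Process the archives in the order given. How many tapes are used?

Put A1 (47 GB) in tape 1; 353 GB remain.
Put A2 (99 GB) in tape 1; 254 GB remain.
Put A3 (45 GB) in tape 1; 209 GB remain.
Put A4 (60 GB) in tape 1; 149 GB remain.
Put A5 (259 GB) in tape 2; 141 GB remain.
Put A6 (297 GB) in tape 3; 103 GB remain.
Put A7 (231 GB) in tape 4; 169 GB remain.
Put A8 (284 GB) in tape 5; 116 GB remain.
Put A9 (258 GB) in tape 6; 142 GB remain.
Put A10 (82 GB) in tape 1; 67 GB remain.
Put A11 (202 GB) in tape 7; 198 GB remain.
Put A12 (260 GB) in tape 8; 140 GB remain.
Put A13 (220 GB) in tape 9; 180 GB remain.
Put A14 (91 GB) in tape 2; 50 GB remain.
Put A15 (281 GB) in tape 10; 119 GB remain.
Final tapes: [47,99,45,60,82] [259,91] [297] [231] [284] [258] [202] [260] [220] [281].

10 tapes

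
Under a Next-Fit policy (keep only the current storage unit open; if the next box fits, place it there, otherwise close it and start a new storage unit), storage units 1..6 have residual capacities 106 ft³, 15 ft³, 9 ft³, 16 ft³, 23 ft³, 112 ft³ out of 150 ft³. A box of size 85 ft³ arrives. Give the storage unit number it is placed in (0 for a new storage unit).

Next-Fit only looks at storage unit 6, which has 112 ft³ free.
85 ft³ fits there.

6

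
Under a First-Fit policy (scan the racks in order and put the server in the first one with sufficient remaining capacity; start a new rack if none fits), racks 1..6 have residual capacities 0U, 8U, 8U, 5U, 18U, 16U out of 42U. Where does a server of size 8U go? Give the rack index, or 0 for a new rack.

2

Racks with room: rack 2 (8U), rack 3 (8U), rack 5 (18U), rack 6 (16U).
The first with room is rack 2.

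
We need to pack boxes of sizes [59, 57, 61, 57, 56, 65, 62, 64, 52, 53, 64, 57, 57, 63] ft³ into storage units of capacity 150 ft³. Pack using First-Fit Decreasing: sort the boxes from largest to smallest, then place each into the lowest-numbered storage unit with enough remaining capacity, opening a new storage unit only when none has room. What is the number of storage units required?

Sorted descending: 65, 64, 64, 63, 62, 61, 59, 57, 57, 57, 57, 56, 53, 52.
storage unit 1: place 65 ft³, 85 ft³ left
storage unit 1: place 64 ft³, 21 ft³ left
storage unit 2: place 64 ft³, 86 ft³ left
storage unit 2: place 63 ft³, 23 ft³ left
storage unit 3: place 62 ft³, 88 ft³ left
storage unit 3: place 61 ft³, 27 ft³ left
storage unit 4: place 59 ft³, 91 ft³ left
storage unit 4: place 57 ft³, 34 ft³ left
storage unit 5: place 57 ft³, 93 ft³ left
storage unit 5: place 57 ft³, 36 ft³ left
storage unit 6: place 57 ft³, 93 ft³ left
storage unit 6: place 56 ft³, 37 ft³ left
storage unit 7: place 53 ft³, 97 ft³ left
storage unit 7: place 52 ft³, 45 ft³ left

7 storage units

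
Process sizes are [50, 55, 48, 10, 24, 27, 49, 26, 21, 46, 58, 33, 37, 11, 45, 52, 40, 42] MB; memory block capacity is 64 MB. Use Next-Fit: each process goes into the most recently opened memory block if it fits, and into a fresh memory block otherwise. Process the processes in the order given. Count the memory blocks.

memory block 1: place 50 MB, 14 MB left
memory block 2: place 55 MB, 9 MB left
memory block 3: place 48 MB, 16 MB left
memory block 3: place 10 MB, 6 MB left
memory block 4: place 24 MB, 40 MB left
memory block 4: place 27 MB, 13 MB left
memory block 5: place 49 MB, 15 MB left
memory block 6: place 26 MB, 38 MB left
memory block 6: place 21 MB, 17 MB left
memory block 7: place 46 MB, 18 MB left
memory block 8: place 58 MB, 6 MB left
memory block 9: place 33 MB, 31 MB left
memory block 10: place 37 MB, 27 MB left
memory block 10: place 11 MB, 16 MB left
memory block 11: place 45 MB, 19 MB left
memory block 12: place 52 MB, 12 MB left
memory block 13: place 40 MB, 24 MB left
memory block 14: place 42 MB, 22 MB left

14 memory blocks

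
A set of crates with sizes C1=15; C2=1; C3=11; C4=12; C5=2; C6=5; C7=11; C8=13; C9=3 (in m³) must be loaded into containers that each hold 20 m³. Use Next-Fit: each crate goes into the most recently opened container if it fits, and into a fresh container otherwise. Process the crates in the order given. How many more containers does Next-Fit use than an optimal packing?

Next-Fit: [15,1] [11] [12,2,5] [11] [13,3] → 5 containers.
5 crates exceed 10 m³ (half the capacity), and no two of those can share a container, so at least 5 containers are needed.
So 5 is already optimal.

0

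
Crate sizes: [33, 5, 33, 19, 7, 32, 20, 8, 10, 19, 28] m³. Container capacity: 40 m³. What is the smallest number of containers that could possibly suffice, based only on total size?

Total size = 33 + 5 + 33 + 19 + 7 + 32 + 20 + 8 + 10 + 19 + 28 = 214 m³.
⌈214 / 40⌉ = 6.

6 containers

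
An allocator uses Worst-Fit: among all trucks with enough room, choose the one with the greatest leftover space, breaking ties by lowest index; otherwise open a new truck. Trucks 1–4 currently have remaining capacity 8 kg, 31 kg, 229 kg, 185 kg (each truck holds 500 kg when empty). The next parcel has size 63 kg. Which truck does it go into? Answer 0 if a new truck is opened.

Trucks with room: truck 3 (229 kg), truck 4 (185 kg).
Most room is truck 3 with 229 kg free.

3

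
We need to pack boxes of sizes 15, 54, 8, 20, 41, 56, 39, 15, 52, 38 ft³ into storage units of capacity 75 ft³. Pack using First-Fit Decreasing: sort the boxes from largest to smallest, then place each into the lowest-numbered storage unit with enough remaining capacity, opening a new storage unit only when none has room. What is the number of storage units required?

6 storage units

Sorted descending: 56, 54, 52, 41, 39, 38, 20, 15, 15, 8.
Put 56 ft³ in storage unit 1; 19 ft³ remain.
Put 54 ft³ in storage unit 2; 21 ft³ remain.
Put 52 ft³ in storage unit 3; 23 ft³ remain.
Put 41 ft³ in storage unit 4; 34 ft³ remain.
Put 39 ft³ in storage unit 5; 36 ft³ remain.
Put 38 ft³ in storage unit 6; 37 ft³ remain.
Put 20 ft³ in storage unit 2; 1 ft³ remain.
Put 15 ft³ in storage unit 1; 4 ft³ remain.
Put 15 ft³ in storage unit 3; 8 ft³ remain.
Put 8 ft³ in storage unit 3; 0 ft³ remain.
Final storage units: [56,15] [54,20] [52,15,8] [41] [39] [38].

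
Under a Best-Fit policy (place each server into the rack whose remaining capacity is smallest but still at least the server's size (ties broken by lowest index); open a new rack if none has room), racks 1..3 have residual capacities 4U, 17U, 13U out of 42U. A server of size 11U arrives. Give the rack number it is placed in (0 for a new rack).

Racks with room: rack 2 (17U), rack 3 (13U).
Tightest fit is rack 3 with 13U free.

3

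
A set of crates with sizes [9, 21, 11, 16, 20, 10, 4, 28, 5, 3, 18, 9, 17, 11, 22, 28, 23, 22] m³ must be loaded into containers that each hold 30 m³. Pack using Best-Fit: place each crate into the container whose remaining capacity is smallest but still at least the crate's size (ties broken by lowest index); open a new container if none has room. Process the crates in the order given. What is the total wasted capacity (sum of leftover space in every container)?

9 m³ → container 1 (remaining 21 m³)
21 m³ → container 1 (remaining 0 m³)
11 m³ → container 2 (remaining 19 m³)
16 m³ → container 2 (remaining 3 m³)
20 m³ → container 3 (remaining 10 m³)
10 m³ → container 3 (remaining 0 m³)
4 m³ → container 4 (remaining 26 m³)
28 m³ → container 5 (remaining 2 m³)
5 m³ → container 4 (remaining 21 m³)
3 m³ → container 2 (remaining 0 m³)
18 m³ → container 4 (remaining 3 m³)
9 m³ → container 6 (remaining 21 m³)
17 m³ → container 6 (remaining 4 m³)
11 m³ → container 7 (remaining 19 m³)
22 m³ → container 8 (remaining 8 m³)
28 m³ → container 9 (remaining 2 m³)
23 m³ → container 10 (remaining 7 m³)
22 m³ → container 11 (remaining 8 m³)
11 containers × 30 m³ = 330 m³; used 277 m³; unused 53 m³.

53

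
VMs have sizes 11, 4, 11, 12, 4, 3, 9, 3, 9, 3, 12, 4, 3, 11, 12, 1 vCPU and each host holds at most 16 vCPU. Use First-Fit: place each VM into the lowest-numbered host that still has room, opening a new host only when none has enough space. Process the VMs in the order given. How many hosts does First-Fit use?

11 vCPU → host 1 (remaining 5 vCPU)
4 vCPU → host 1 (remaining 1 vCPU)
11 vCPU → host 2 (remaining 5 vCPU)
12 vCPU → host 3 (remaining 4 vCPU)
4 vCPU → host 2 (remaining 1 vCPU)
3 vCPU → host 3 (remaining 1 vCPU)
9 vCPU → host 4 (remaining 7 vCPU)
3 vCPU → host 4 (remaining 4 vCPU)
9 vCPU → host 5 (remaining 7 vCPU)
3 vCPU → host 4 (remaining 1 vCPU)
12 vCPU → host 6 (remaining 4 vCPU)
4 vCPU → host 5 (remaining 3 vCPU)
3 vCPU → host 5 (remaining 0 vCPU)
11 vCPU → host 7 (remaining 5 vCPU)
12 vCPU → host 8 (remaining 4 vCPU)
1 vCPU → host 1 (remaining 0 vCPU)

8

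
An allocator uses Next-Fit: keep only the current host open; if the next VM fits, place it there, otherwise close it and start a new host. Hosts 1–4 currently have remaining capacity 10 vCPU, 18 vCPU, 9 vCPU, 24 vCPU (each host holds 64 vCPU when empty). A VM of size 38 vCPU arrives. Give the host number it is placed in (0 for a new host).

Next-Fit only looks at host 4, which has 24 vCPU free.
38 vCPU does not fit, so a new host is opened.

0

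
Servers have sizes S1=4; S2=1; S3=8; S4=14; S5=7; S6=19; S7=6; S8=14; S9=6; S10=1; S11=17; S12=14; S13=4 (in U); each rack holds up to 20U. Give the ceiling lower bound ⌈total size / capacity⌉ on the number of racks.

Total size = 4 + 1 + 8 + 14 + 7 + 19 + 6 + 14 + 6 + 1 + 17 + 14 + 4 = 115U.
⌈115 / 20⌉ = 6.

6 racks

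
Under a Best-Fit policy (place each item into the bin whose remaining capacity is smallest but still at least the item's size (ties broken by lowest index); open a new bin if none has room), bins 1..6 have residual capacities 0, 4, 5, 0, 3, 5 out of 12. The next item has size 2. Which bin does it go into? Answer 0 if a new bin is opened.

5

Bins with room: bin 2 (4), bin 3 (5), bin 5 (3), bin 6 (5).
Tightest fit is bin 5 with 3 free.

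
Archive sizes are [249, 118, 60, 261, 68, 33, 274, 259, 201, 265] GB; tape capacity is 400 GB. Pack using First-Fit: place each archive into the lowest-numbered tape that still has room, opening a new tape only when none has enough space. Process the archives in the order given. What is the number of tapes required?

6

249 GB → tape 1 (remaining 151 GB)
118 GB → tape 1 (remaining 33 GB)
60 GB → tape 2 (remaining 340 GB)
261 GB → tape 2 (remaining 79 GB)
68 GB → tape 2 (remaining 11 GB)
33 GB → tape 1 (remaining 0 GB)
274 GB → tape 3 (remaining 126 GB)
259 GB → tape 4 (remaining 141 GB)
201 GB → tape 5 (remaining 199 GB)
265 GB → tape 6 (remaining 135 GB)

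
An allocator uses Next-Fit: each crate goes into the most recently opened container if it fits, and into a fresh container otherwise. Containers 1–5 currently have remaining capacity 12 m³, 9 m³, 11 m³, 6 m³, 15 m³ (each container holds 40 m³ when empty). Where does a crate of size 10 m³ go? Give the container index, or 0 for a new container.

Next-Fit only looks at container 5, which has 15 m³ free.
10 m³ fits there.

5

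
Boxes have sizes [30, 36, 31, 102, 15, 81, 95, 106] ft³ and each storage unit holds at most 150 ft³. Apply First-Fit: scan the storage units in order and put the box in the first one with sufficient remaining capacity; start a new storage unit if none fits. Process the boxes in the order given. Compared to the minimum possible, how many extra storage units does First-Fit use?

1

First-Fit: [30,36,31,15] [102] [81] [95] [106] → 5 storage units.
Total size 496 ft³; any packing needs at least ⌈496/150⌉ = 4 storage units.
An optimal packing achieves that bound: [106,36] [102,31,15] [95,30] [81] → 4 storage units.
Excess: 5 − 4 = 1.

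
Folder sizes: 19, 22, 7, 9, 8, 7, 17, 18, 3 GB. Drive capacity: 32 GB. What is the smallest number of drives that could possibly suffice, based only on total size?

Total size = 19 + 22 + 7 + 9 + 8 + 7 + 17 + 18 + 3 = 110 GB.
⌈110 / 32⌉ = 4.

4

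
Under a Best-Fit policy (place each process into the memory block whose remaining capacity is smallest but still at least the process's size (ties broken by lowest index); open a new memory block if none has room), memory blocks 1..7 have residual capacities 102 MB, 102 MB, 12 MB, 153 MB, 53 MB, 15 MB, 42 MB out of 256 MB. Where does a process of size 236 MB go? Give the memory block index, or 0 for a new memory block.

0

No memory block has ≥ 236 MB free, so a new memory block is opened.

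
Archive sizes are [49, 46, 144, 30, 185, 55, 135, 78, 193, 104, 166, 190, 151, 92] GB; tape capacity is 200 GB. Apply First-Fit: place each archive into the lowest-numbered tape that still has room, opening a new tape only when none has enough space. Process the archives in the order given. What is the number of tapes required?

tape 1: place 49 GB, 151 GB left
tape 1: place 46 GB, 105 GB left
tape 2: place 144 GB, 56 GB left
tape 1: place 30 GB, 75 GB left
tape 3: place 185 GB, 15 GB left
tape 1: place 55 GB, 20 GB left
tape 4: place 135 GB, 65 GB left
tape 5: place 78 GB, 122 GB left
tape 6: place 193 GB, 7 GB left
tape 5: place 104 GB, 18 GB left
tape 7: place 166 GB, 34 GB left
tape 8: place 190 GB, 10 GB left
tape 9: place 151 GB, 49 GB left
tape 10: place 92 GB, 108 GB left

10 tapes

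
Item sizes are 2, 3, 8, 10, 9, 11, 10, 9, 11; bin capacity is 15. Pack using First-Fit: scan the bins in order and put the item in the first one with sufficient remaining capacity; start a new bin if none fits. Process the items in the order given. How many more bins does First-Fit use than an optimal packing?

First-Fit: [2,3,8] [10] [9] [11] [10] [9] [11] → 7 bins.
7 items exceed 7.5 (half the capacity), and no two of those can share a bin, so at least 7 bins are needed.
So 7 is already optimal.

0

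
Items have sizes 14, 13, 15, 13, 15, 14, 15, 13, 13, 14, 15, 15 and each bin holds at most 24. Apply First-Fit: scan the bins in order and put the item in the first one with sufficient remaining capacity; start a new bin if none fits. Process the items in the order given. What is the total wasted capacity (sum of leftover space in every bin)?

Put 14 in bin 1; 10 remain.
Put 13 in bin 2; 11 remain.
Put 15 in bin 3; 9 remain.
Put 13 in bin 4; 11 remain.
Put 15 in bin 5; 9 remain.
Put 14 in bin 6; 10 remain.
Put 15 in bin 7; 9 remain.
Put 13 in bin 8; 11 remain.
Put 13 in bin 9; 11 remain.
Put 14 in bin 10; 10 remain.
Put 15 in bin 11; 9 remain.
Put 15 in bin 12; 9 remain.
12 bins × 24 = 288; used 169; unused 119.

119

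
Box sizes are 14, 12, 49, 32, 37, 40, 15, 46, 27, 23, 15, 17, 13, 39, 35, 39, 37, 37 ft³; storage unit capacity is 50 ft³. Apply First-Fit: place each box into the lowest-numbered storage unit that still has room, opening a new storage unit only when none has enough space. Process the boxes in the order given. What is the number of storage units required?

13 storage units

14 ft³ → storage unit 1 (remaining 36 ft³)
12 ft³ → storage unit 1 (remaining 24 ft³)
49 ft³ → storage unit 2 (remaining 1 ft³)
32 ft³ → storage unit 3 (remaining 18 ft³)
37 ft³ → storage unit 4 (remaining 13 ft³)
40 ft³ → storage unit 5 (remaining 10 ft³)
15 ft³ → storage unit 1 (remaining 9 ft³)
46 ft³ → storage unit 6 (remaining 4 ft³)
27 ft³ → storage unit 7 (remaining 23 ft³)
23 ft³ → storage unit 7 (remaining 0 ft³)
15 ft³ → storage unit 3 (remaining 3 ft³)
17 ft³ → storage unit 8 (remaining 33 ft³)
13 ft³ → storage unit 4 (remaining 0 ft³)
39 ft³ → storage unit 9 (remaining 11 ft³)
35 ft³ → storage unit 10 (remaining 15 ft³)
39 ft³ → storage unit 11 (remaining 11 ft³)
37 ft³ → storage unit 12 (remaining 13 ft³)
37 ft³ → storage unit 13 (remaining 13 ft³)
Final storage units: [14,12,15] [49] [32,15] [37,13] [40] [46] [27,23] [17] [39] [35] [39] [37] [37].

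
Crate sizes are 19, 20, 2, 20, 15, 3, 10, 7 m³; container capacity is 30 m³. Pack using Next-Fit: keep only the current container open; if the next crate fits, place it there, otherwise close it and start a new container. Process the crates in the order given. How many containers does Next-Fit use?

5 containers

container 1: place 19 m³, 11 m³ left
container 2: place 20 m³, 10 m³ left
container 2: place 2 m³, 8 m³ left
container 3: place 20 m³, 10 m³ left
container 4: place 15 m³, 15 m³ left
container 4: place 3 m³, 12 m³ left
container 4: place 10 m³, 2 m³ left
container 5: place 7 m³, 23 m³ left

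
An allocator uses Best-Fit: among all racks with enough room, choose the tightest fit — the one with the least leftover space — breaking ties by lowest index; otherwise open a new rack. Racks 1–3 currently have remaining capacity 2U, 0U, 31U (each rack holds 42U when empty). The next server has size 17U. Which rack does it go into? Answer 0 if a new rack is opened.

3

Racks with room: rack 3 (31U).
Tightest fit is rack 3 with 31U free.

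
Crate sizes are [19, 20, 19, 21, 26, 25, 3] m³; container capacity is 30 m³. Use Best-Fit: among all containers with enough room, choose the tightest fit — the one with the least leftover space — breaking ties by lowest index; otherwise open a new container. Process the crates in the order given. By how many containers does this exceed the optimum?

0

Best-Fit: [19] [20] [19] [21] [26,3] [25] → 6 containers.
6 crates exceed 15 m³ (half the capacity), and no two of those can share a container, so at least 6 containers are needed.
So 6 is already optimal.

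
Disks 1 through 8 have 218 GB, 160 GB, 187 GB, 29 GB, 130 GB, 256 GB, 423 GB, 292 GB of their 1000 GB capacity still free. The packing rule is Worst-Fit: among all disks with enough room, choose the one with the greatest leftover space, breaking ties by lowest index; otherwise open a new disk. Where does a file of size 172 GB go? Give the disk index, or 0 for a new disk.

Disks with room: disk 1 (218 GB), disk 3 (187 GB), disk 6 (256 GB), disk 7 (423 GB), disk 8 (292 GB).
Most room is disk 7 with 423 GB free.

7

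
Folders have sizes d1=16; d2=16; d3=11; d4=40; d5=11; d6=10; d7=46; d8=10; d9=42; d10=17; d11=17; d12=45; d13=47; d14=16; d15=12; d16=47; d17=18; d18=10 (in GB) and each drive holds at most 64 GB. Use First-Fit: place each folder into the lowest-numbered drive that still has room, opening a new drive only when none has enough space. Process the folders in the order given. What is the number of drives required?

8

drive 1: place d1 (16 GB), 48 GB left
drive 1: place d2 (16 GB), 32 GB left
drive 1: place d3 (11 GB), 21 GB left
drive 2: place d4 (40 GB), 24 GB left
drive 1: place d5 (11 GB), 10 GB left
drive 1: place d6 (10 GB), 0 GB left
drive 3: place d7 (46 GB), 18 GB left
drive 2: place d8 (10 GB), 14 GB left
drive 4: place d9 (42 GB), 22 GB left
drive 3: place d10 (17 GB), 1 GB left
drive 4: place d11 (17 GB), 5 GB left
drive 5: place d12 (45 GB), 19 GB left
drive 6: place d13 (47 GB), 17 GB left
drive 5: place d14 (16 GB), 3 GB left
drive 2: place d15 (12 GB), 2 GB left
drive 7: place d16 (47 GB), 17 GB left
drive 8: place d17 (18 GB), 46 GB left
drive 6: place d18 (10 GB), 7 GB left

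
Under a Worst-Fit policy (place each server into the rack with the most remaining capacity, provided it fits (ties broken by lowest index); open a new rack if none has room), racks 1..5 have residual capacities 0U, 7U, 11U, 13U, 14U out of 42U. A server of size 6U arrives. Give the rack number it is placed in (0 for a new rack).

Racks with room: rack 2 (7U), rack 3 (11U), rack 4 (13U), rack 5 (14U).
Most room is rack 5 with 14U free.

5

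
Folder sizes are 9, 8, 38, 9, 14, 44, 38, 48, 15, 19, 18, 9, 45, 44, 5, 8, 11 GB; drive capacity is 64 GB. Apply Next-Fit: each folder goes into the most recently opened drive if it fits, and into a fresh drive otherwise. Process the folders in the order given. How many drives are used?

Put 9 GB in drive 1; 55 GB remain.
Put 8 GB in drive 1; 47 GB remain.
Put 38 GB in drive 1; 9 GB remain.
Put 9 GB in drive 1; 0 GB remain.
Put 14 GB in drive 2; 50 GB remain.
Put 44 GB in drive 2; 6 GB remain.
Put 38 GB in drive 3; 26 GB remain.
Put 48 GB in drive 4; 16 GB remain.
Put 15 GB in drive 4; 1 GB remain.
Put 19 GB in drive 5; 45 GB remain.
Put 18 GB in drive 5; 27 GB remain.
Put 9 GB in drive 5; 18 GB remain.
Put 45 GB in drive 6; 19 GB remain.
Put 44 GB in drive 7; 20 GB remain.
Put 5 GB in drive 7; 15 GB remain.
Put 8 GB in drive 7; 7 GB remain.
Put 11 GB in drive 8; 53 GB remain.

8 drives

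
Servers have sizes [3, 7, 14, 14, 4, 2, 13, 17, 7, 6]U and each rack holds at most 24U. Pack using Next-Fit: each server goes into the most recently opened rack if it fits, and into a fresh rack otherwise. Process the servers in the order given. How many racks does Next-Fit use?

3U → rack 1 (remaining 21U)
7U → rack 1 (remaining 14U)
14U → rack 1 (remaining 0U)
14U → rack 2 (remaining 10U)
4U → rack 2 (remaining 6U)
2U → rack 2 (remaining 4U)
13U → rack 3 (remaining 11U)
17U → rack 4 (remaining 7U)
7U → rack 4 (remaining 0U)
6U → rack 5 (remaining 18U)

5 racks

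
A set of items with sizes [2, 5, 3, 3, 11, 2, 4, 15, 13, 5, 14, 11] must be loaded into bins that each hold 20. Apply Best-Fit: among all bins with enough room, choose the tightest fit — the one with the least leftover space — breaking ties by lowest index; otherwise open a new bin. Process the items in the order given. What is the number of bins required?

6 bins

Put 2 in bin 1; 18 remain.
Put 5 in bin 1; 13 remain.
Put 3 in bin 1; 10 remain.
Put 3 in bin 1; 7 remain.
Put 11 in bin 2; 9 remain.
Put 2 in bin 1; 5 remain.
Put 4 in bin 1; 1 remain.
Put 15 in bin 3; 5 remain.
Put 13 in bin 4; 7 remain.
Put 5 in bin 3; 0 remain.
Put 14 in bin 5; 6 remain.
Put 11 in bin 6; 9 remain.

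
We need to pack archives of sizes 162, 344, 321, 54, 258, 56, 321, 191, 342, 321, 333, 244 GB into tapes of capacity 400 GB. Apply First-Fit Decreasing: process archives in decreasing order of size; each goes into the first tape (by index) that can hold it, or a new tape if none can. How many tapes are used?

Sorted descending: 344, 342, 333, 321, 321, 321, 258, 244, 191, 162, 56, 54.
344 GB → tape 1 (remaining 56 GB)
342 GB → tape 2 (remaining 58 GB)
333 GB → tape 3 (remaining 67 GB)
321 GB → tape 4 (remaining 79 GB)
321 GB → tape 5 (remaining 79 GB)
321 GB → tape 6 (remaining 79 GB)
258 GB → tape 7 (remaining 142 GB)
244 GB → tape 8 (remaining 156 GB)
191 GB → tape 9 (remaining 209 GB)
162 GB → tape 9 (remaining 47 GB)
56 GB → tape 1 (remaining 0 GB)
54 GB → tape 2 (remaining 4 GB)
Final tapes: [344,56] [342,54] [333] [321] [321] [321] [258] [244] [191,162].

9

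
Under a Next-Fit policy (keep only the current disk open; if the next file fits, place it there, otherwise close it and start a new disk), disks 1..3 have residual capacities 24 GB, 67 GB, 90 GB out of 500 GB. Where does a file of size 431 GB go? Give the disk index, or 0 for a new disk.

0

Next-Fit only looks at disk 3, which has 90 GB free.
431 GB does not fit, so a new disk is opened.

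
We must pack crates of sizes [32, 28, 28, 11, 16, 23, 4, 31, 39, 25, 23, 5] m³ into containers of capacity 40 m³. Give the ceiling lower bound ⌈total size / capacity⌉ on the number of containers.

Total size = 32 + 28 + 28 + 11 + 16 + 23 + 4 + 31 + 39 + 25 + 23 + 5 = 265 m³.
⌈265 / 40⌉ = 7.

7 containers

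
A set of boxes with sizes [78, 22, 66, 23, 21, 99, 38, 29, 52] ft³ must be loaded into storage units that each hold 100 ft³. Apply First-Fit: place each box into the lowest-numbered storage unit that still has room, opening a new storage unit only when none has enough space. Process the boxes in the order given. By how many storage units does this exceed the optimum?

0

First-Fit: [78,22] [66,23] [21,38,29] [99] [52] → 5 storage units.
Total size 428 ft³; any packing needs at least ⌈428/100⌉ = 5 storage units.
So 5 is already optimal.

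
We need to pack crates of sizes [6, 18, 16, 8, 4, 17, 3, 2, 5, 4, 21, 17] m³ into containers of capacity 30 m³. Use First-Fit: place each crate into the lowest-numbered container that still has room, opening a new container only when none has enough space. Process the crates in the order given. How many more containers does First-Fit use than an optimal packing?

First-Fit: [6,18,4,2] [16,8,3] [17,5,4] [21] [17] → 5 containers.
Total size 121 m³; any packing needs at least ⌈121/30⌉ = 5 containers.
So 5 is already optimal.

0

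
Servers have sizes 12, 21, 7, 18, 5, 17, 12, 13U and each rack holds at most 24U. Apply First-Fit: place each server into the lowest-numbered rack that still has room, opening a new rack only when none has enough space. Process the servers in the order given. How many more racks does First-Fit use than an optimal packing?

1

First-Fit: [12,7,5] [21] [18] [17] [12] [13] → 6 racks.
Total size 105U; any packing needs at least ⌈105/24⌉ = 5 racks.
An optimal packing achieves that bound: [21] [18,5] [17,7] [13] [12,12] → 5 racks.
Excess: 6 − 5 = 1.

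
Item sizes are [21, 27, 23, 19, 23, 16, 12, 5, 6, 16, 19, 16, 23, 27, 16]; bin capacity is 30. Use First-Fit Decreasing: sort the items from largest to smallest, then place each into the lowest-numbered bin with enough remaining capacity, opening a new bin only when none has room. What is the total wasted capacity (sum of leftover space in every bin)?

91

Sorted descending: 27, 27, 23, 23, 23, 21, 19, 19, 16, 16, 16, 16, 12, 6, 5.
bin 1: place 27, 3 left
bin 2: place 27, 3 left
bin 3: place 23, 7 left
bin 4: place 23, 7 left
bin 5: place 23, 7 left
bin 6: place 21, 9 left
bin 7: place 19, 11 left
bin 8: place 19, 11 left
bin 9: place 16, 14 left
bin 10: place 16, 14 left
bin 11: place 16, 14 left
bin 12: place 16, 14 left
bin 9: place 12, 2 left
bin 3: place 6, 1 left
bin 4: place 5, 2 left
12 bins × 30 = 360; used 269; unused 91.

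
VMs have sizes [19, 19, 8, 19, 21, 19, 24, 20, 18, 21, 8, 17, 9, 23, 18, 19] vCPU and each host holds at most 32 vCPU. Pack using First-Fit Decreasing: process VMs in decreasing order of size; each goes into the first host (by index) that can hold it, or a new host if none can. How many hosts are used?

Sorted descending: 24, 23, 21, 21, 20, 19, 19, 19, 19, 19, 18, 18, 17, 9, 8, 8.
Put 24 vCPU in host 1; 8 vCPU remain.
Put 23 vCPU in host 2; 9 vCPU remain.
Put 21 vCPU in host 3; 11 vCPU remain.
Put 21 vCPU in host 4; 11 vCPU remain.
Put 20 vCPU in host 5; 12 vCPU remain.
Put 19 vCPU in host 6; 13 vCPU remain.
Put 19 vCPU in host 7; 13 vCPU remain.
Put 19 vCPU in host 8; 13 vCPU remain.
Put 19 vCPU in host 9; 13 vCPU remain.
Put 19 vCPU in host 10; 13 vCPU remain.
Put 18 vCPU in host 11; 14 vCPU remain.
Put 18 vCPU in host 12; 14 vCPU remain.
Put 17 vCPU in host 13; 15 vCPU remain.
Put 9 vCPU in host 2; 0 vCPU remain.
Put 8 vCPU in host 1; 0 vCPU remain.
Put 8 vCPU in host 3; 3 vCPU remain.

13 hosts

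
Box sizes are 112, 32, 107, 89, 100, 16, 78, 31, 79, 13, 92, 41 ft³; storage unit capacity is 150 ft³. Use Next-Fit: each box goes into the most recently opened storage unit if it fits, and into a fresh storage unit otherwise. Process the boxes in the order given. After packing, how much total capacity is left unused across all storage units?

112 ft³ → storage unit 1 (remaining 38 ft³)
32 ft³ → storage unit 1 (remaining 6 ft³)
107 ft³ → storage unit 2 (remaining 43 ft³)
89 ft³ → storage unit 3 (remaining 61 ft³)
100 ft³ → storage unit 4 (remaining 50 ft³)
16 ft³ → storage unit 4 (remaining 34 ft³)
78 ft³ → storage unit 5 (remaining 72 ft³)
31 ft³ → storage unit 5 (remaining 41 ft³)
79 ft³ → storage unit 6 (remaining 71 ft³)
13 ft³ → storage unit 6 (remaining 58 ft³)
92 ft³ → storage unit 7 (remaining 58 ft³)
41 ft³ → storage unit 7 (remaining 17 ft³)
7 storage units × 150 ft³ = 1050 ft³; used 790 ft³; unused 260 ft³.

260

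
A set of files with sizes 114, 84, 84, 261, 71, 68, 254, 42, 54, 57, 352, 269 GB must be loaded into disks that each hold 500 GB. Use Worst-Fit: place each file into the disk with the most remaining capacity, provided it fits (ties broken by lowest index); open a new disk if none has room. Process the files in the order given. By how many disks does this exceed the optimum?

Worst-Fit: [114,84,84,68] [261,71,57] [254,42,54] [352] [269] → 5 disks.
Total size 1710 GB; any packing needs at least ⌈1710/500⌉ = 4 disks.
An optimal packing achieves that bound: [352,114] [269,84,84,57] [261,71,68,54,42] [254] → 4 disks.
Excess: 5 − 4 = 1.

1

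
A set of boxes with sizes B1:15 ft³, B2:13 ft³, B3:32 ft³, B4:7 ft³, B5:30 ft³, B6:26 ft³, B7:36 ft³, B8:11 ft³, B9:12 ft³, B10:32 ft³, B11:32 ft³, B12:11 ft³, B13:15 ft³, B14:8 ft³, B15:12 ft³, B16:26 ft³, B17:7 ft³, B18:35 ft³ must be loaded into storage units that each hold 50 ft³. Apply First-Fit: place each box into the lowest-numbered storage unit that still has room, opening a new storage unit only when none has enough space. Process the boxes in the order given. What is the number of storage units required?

9

storage unit 1: place B1 (15 ft³), 35 ft³ left
storage unit 1: place B2 (13 ft³), 22 ft³ left
storage unit 2: place B3 (32 ft³), 18 ft³ left
storage unit 1: place B4 (7 ft³), 15 ft³ left
storage unit 3: place B5 (30 ft³), 20 ft³ left
storage unit 4: place B6 (26 ft³), 24 ft³ left
storage unit 5: place B7 (36 ft³), 14 ft³ left
storage unit 1: place B8 (11 ft³), 4 ft³ left
storage unit 2: place B9 (12 ft³), 6 ft³ left
storage unit 6: place B10 (32 ft³), 18 ft³ left
storage unit 7: place B11 (32 ft³), 18 ft³ left
storage unit 3: place B12 (11 ft³), 9 ft³ left
storage unit 4: place B13 (15 ft³), 9 ft³ left
storage unit 3: place B14 (8 ft³), 1 ft³ left
storage unit 5: place B15 (12 ft³), 2 ft³ left
storage unit 8: place B16 (26 ft³), 24 ft³ left
storage unit 4: place B17 (7 ft³), 2 ft³ left
storage unit 9: place B18 (35 ft³), 15 ft³ left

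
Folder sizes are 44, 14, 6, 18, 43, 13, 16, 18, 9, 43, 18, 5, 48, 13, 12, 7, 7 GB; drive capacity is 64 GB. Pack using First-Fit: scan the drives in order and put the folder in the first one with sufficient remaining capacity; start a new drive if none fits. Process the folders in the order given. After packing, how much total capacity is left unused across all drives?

drive 1: place 44 GB, 20 GB left
drive 1: place 14 GB, 6 GB left
drive 1: place 6 GB, 0 GB left
drive 2: place 18 GB, 46 GB left
drive 2: place 43 GB, 3 GB left
drive 3: place 13 GB, 51 GB left
drive 3: place 16 GB, 35 GB left
drive 3: place 18 GB, 17 GB left
drive 3: place 9 GB, 8 GB left
drive 4: place 43 GB, 21 GB left
drive 4: place 18 GB, 3 GB left
drive 3: place 5 GB, 3 GB left
drive 5: place 48 GB, 16 GB left
drive 5: place 13 GB, 3 GB left
drive 6: place 12 GB, 52 GB left
drive 6: place 7 GB, 45 GB left
drive 6: place 7 GB, 38 GB left
6 drives × 64 GB = 384 GB; used 334 GB; unused 50 GB.

50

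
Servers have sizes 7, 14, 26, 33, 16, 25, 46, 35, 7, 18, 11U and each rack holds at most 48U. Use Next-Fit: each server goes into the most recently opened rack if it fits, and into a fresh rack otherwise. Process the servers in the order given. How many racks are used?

rack 1: place 7U, 41U left
rack 1: place 14U, 27U left
rack 1: place 26U, 1U left
rack 2: place 33U, 15U left
rack 3: place 16U, 32U left
rack 3: place 25U, 7U left
rack 4: place 46U, 2U left
rack 5: place 35U, 13U left
rack 5: place 7U, 6U left
rack 6: place 18U, 30U left
rack 6: place 11U, 19U left

6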